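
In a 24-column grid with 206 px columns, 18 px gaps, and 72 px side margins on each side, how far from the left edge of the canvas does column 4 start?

Each column+gutter stride is 224 px; 3 of them past the 72 px margin is 72 + 672 = 744 px.

744 px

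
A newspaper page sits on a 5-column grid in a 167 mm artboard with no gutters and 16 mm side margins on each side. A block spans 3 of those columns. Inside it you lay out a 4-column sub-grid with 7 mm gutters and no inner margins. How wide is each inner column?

Inside the margins: 167 − 32 = 135 mm.
5c = 135 → c = 27 mm.
3-column span = 3·27 = 81 mm.
4 columns + 3 gutters: 4d + 3·7 = 81.
4d = 81 − 21 = 60, so d = 15 mm.

15 mm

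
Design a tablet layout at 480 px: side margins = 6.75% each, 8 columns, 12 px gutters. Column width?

41.4 px

Margins: 6.75% × 480 = 32.4 px each, so content = 480 − 64.8 = 415.2 px.
8 columns + 7 gutters: 8c + 7·12 = 415.2.
8c = 415.2 − 84 = 331.2, so c = 41.4 px.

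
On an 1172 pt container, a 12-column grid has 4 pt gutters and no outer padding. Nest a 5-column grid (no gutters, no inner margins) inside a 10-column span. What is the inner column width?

195.2 pt

12c + 11·4 = 1172 → 12c = 1128 → c = 94 pt.
10-column span = 10·94 + 9·4 = 976 pt.
976 / 5 = 195.2 pt per column.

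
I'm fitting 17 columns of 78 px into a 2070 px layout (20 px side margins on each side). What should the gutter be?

44 px

Content width = 2070 − 2·20 = 2030 px.
Columns use 1326 px, leaving 704 px across 16 gutters = 44 px each.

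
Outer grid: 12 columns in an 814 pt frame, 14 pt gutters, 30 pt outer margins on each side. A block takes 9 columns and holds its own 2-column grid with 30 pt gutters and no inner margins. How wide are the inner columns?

Outer content = 814 − 2·30 = 754 pt.
754 − 11·14 = 600; ÷12 gives c = 50 pt.
9-column span = 9·50 + 8·14 = 562 pt.
2d + 1·30 = 562 → 2d = 532 → d = 266 pt.

266 pt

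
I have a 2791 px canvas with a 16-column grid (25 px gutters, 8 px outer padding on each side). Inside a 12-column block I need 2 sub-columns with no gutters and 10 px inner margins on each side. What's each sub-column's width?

Outer content = 2791 − 2·8 = 2775 px.
16 columns + 15 gutters: 16c + 15·25 = 2775.
16c = 2775 − 375 = 2400, so c = 150 px.
Span of 12: 12·150 + 11·25 = 1800 + 275 = 2075 px.
Inner content = 2075 − 2·10 = 2055 px.
2d = 2055 → d = 1027.5 px.

1027.5 px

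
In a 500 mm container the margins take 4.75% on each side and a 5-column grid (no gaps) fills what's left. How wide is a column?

500 × (1 − 2·4.75%) = 500 × 90.5% = 452.5 mm for the columns.
452.5 / 5 = 90.5 mm per column.

90.5 mm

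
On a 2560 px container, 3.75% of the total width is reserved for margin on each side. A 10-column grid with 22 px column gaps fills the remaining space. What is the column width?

217 px

Margins: 3.75% × 2560 = 96 px each, so content = 2560 − 192 = 2368 px.
10c + 9·22 = 2368 → 10c = 2170 → c = 217 px.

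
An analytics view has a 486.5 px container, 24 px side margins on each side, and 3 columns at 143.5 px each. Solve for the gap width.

Take off 48 px of margins, leaving 438.5 px.
Columns use 430.5 px, leaving 8 px across 2 gaps = 4 px each.

4 px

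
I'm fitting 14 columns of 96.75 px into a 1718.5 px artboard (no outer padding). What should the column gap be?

Columns use 1354.5 px, leaving 364 px across 13 column gaps = 28 px each.

28 px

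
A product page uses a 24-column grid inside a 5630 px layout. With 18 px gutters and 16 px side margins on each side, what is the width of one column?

Inside the margins: 5630 − 32 = 5598 px.
24 columns + 23 gutters: 24c + 23·18 = 5598.
24c = 5598 − 414 = 5184, so c = 216 px.

216 px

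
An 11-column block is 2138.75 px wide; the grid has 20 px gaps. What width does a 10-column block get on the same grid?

1942.5 px

2138.75 − 10·20 = 1938.75; ÷11 gives c = 176.25 px.
10 columns plus 9 gaps: 1762.5 + 180 = 1942.5 px.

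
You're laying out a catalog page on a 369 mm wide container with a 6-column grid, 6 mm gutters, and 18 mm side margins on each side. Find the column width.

Inside the margins: 369 − 36 = 333 mm.
6 columns + 5 gutters: 6c + 5·6 = 333.
6c = 333 − 30 = 303, so c = 50.5 mm.

50.5 mm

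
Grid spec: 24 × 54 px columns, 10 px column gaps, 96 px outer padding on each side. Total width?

1718 px

Adding margins, columns and gutters: 192 + 1296 + 230 = 1718 px.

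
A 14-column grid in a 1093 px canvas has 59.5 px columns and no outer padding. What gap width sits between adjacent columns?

Columns use 833 px, leaving 260 px across 13 gaps = 20 px each.

20 px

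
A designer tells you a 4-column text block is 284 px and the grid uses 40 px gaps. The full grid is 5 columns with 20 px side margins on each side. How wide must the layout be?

405 px

284 − 3·40 = 164; ÷4 gives c = 41 px.
Adding margins, columns and gutters: 40 + 205 + 160 = 405 px.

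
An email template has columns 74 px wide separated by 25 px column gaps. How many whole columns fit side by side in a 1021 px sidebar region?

10 columns

10 columns: 10·74 + 9·25 = 965 px ≤ 1021.
11 columns: 1064 px > 1021. So 10.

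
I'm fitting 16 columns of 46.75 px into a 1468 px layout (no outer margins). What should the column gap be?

Columns use 748 px, leaving 720 px across 15 column gaps = 48 px each.

48 px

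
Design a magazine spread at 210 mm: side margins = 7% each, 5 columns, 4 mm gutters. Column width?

32.92 mm

Margins: 7% × 210 = 14.7 mm each, so content = 210 − 29.4 = 180.6 mm.
180.6 − 4·4 = 164.6; ÷5 gives c = 32.92 mm.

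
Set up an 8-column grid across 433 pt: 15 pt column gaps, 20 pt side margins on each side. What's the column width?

36 pt

Inside the margins: 433 − 40 = 393 pt.
393 − 7·15 = 288; ÷8 gives c = 36 pt.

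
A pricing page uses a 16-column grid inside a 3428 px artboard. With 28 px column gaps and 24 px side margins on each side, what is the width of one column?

Subtract both margins: 3428 − 2·24 = 3380 px.
3380 − 15·28 = 2960; ÷16 gives c = 185 px.

185 px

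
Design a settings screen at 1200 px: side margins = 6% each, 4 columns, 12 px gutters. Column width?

255 px

Margins: 6% × 1200 = 72 px each, so content = 1200 − 144 = 1056 px.
1056 − 3·12 = 1020; ÷4 gives c = 255 px.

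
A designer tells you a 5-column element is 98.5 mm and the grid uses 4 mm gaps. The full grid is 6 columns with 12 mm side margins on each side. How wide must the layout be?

143 mm

Subtracting 4 gaps of 4 leaves 82.5 for 5 columns, so c = 16.5 mm.
Adding margins, columns and gutters: 24 + 99 + 20 = 143 mm.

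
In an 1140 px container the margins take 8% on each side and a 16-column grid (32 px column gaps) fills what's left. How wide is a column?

29.85 px

1140 × (1 − 2·8%) = 1140 × 84% = 957.6 px for the columns.
16 columns + 15 column gaps: 16c + 15·32 = 957.6.
16c = 957.6 − 480 = 477.6, so c = 29.85 px.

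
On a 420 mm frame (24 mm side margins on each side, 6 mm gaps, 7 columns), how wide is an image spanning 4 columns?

Inside the margins: 420 − 48 = 372 mm.
7 columns + 6 gaps: 7c + 6·6 = 372.
7c = 372 − 36 = 336, so c = 48 mm.
4-column span = 4·48 + 3·6 = 210 mm.

210 mm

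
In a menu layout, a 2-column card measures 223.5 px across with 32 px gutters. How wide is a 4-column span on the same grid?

Subtracting 1 gutter of 32 leaves 191.5 for 2 columns, so c = 95.75 px.
Span of 4: 4·95.75 + 3·32 = 383 + 96 = 479 px.

479 px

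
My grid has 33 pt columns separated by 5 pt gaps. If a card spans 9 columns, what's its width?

337 pt

9-column span = 9·33 + 8·5 = 337 pt.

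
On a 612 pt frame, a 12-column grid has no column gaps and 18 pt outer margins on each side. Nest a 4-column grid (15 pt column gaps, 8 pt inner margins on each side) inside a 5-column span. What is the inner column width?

44.75 pt

Inside the margins: 612 − 36 = 576 pt.
12c = 576 → c = 48 pt.
5-column span = 5·48 = 240 pt.
Inner content = 240 − 2·8 = 224 pt.
4d + 3·15 = 224 → 4d = 179 → d = 44.75 pt.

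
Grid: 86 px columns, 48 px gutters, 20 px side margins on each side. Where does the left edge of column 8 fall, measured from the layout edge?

958 px

Column 8 starts at margin + 7·(column + gutter) = 20 + 7·134 = 958 px.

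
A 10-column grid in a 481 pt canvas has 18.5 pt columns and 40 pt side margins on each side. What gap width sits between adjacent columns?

Take off 80 pt of margins, leaving 401 pt.
Columns use 185 pt, leaving 216 pt across 9 gaps = 24 pt each.

24 pt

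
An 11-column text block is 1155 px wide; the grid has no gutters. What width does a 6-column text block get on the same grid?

630 px

1155 / 11 = 105 px per column.
6-column span = 6·105 = 630 px.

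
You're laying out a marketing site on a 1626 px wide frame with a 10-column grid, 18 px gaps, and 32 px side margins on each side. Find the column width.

Inside the margins: 1626 − 64 = 1562 px.
Subtracting 9 gaps of 18 leaves 1400 for 10 columns, so c = 140 px.

140 px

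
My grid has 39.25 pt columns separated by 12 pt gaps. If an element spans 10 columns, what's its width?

500.5 pt

Span of 10: 10·39.25 + 9·12 = 392.5 + 108 = 500.5 pt.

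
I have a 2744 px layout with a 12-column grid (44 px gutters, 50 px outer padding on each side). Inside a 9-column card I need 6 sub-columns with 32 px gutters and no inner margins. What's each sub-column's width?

302 px

Subtract both margins: 2744 − 2·50 = 2644 px.
12c + 11·44 = 2644 → 12c = 2160 → c = 180 px.
9-column span = 9·180 + 8·44 = 1972 px.
6 columns + 5 gutters: 6d + 5·32 = 1972.
6d = 1972 − 160 = 1812, so d = 302 px.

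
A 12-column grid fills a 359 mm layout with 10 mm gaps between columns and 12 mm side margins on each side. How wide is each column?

18.75 mm

Content width = 359 − 2·12 = 335 mm.
12c + 11·10 = 335 → 12c = 225 → c = 18.75 mm.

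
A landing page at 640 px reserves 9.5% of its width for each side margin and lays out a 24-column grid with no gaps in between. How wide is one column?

21.6 px

Margins: 9.5% × 640 = 60.8 px each, so content = 640 − 121.6 = 518.4 px.
518.4 / 24 = 21.6 px per column.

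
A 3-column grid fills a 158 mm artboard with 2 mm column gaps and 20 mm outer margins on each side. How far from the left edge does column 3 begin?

Subtract both margins: 158 − 2·20 = 118 mm.
118 − 2·2 = 114; ÷3 gives c = 38 mm.
Before column 3: the margin + 2 columns + 2 column gaps.
Offset = 20 + 2·(38 + 2) = 20 + 80 = 100 mm.

100 mm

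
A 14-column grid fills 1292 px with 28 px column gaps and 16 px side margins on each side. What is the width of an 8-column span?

Take off 32 px of margins, leaving 1260 px.
Subtracting 13 column gaps of 28 leaves 896 for 14 columns, so c = 64 px.
8-column span = 8·64 + 7·28 = 708 px.

708 px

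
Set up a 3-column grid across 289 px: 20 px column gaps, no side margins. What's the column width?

Subtracting 2 column gaps of 20 leaves 249 for 3 columns, so c = 83 px.

83 px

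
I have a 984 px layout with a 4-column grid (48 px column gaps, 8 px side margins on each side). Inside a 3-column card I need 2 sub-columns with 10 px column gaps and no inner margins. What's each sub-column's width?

352 px

Outer content = 984 − 2·8 = 968 px.
968 − 3·48 = 824; ÷4 gives c = 206 px.
Span of 3: 3·206 + 2·48 = 618 + 96 = 714 px.
Subtracting 1 column gap of 10 leaves 704 for 2 columns, so d = 352 px.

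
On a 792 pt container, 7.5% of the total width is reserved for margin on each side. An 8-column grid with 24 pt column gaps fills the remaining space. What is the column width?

Each margin = 7.5% of 792 = 59.4 pt; content = 792 − 2·59.4 = 673.2 pt.
8c + 7·24 = 673.2 → 8c = 505.2 → c = 63.15 pt.

63.15 pt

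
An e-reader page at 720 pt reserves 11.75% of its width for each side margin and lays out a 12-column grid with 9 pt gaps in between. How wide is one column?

Each margin = 11.75% of 720 = 84.6 pt; content = 720 − 2·84.6 = 550.8 pt.
550.8 − 11·9 = 451.8; ÷12 gives c = 37.65 pt.

37.65 pt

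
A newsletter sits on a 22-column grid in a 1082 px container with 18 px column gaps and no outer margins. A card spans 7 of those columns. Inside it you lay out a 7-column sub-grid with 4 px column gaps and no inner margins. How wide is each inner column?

22c + 21·18 = 1082 → 22c = 704 → c = 32 px.
Span of 7: 7·32 + 6·18 = 224 + 108 = 332 px.
7d + 6·4 = 332 → 7d = 308 → d = 44 px.

44 px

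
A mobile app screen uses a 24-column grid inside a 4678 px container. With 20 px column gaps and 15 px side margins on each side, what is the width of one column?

Subtract both margins: 4678 − 2·15 = 4648 px.
Subtracting 23 column gaps of 20 leaves 4188 for 24 columns, so c = 174.5 px.

174.5 px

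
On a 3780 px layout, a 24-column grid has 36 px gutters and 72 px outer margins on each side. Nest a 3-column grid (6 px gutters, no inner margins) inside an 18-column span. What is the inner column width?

Take off 144 px of margins, leaving 3636 px.
Subtracting 23 gutters of 36 leaves 2808 for 24 columns, so c = 117 px.
Span of 18: 18·117 + 17·36 = 2106 + 612 = 2718 px.
3d + 2·6 = 2718 → 3d = 2706 → d = 902 px.

902 px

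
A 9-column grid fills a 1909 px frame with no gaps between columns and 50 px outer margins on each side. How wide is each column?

201 px

Inside the margins: 1909 − 100 = 1809 px.
1809 / 9 = 201 px per column.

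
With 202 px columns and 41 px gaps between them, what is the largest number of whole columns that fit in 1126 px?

4 columns

4 columns: 4·202 + 3·41 = 931 px ≤ 1126.
5 columns: 1174 px > 1126. So 4.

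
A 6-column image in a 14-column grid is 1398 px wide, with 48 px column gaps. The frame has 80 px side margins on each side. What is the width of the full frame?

6 columns + 5 column gaps: 6c + 5·48 = 1398.
6c = 1398 − 240 = 1158, so c = 193 px.
Frame = 2·80 + 14·193 + 13·48 = 160 + 2702 + 624 = 3486 px.

3486 px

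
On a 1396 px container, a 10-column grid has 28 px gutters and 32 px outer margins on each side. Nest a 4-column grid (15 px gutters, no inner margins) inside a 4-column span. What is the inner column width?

Outer content = 1396 − 2·32 = 1332 px.
10 columns + 9 gutters: 10c + 9·28 = 1332.
10c = 1332 − 252 = 1080, so c = 108 px.
Span of 4: 4·108 + 3·28 = 432 + 84 = 516 px.
4d + 3·15 = 516 → 4d = 471 → d = 117.75 px.

117.75 px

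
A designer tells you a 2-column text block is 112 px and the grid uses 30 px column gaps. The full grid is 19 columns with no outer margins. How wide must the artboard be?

112 − 1·30 = 82; ÷2 gives c = 41 px.
Total width: 19·41 + 18·30 = 1319 px.

1319 px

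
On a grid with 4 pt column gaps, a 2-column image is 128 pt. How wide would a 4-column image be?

260 pt

2 columns + 1 column gap: 2c + 1·4 = 128.
2c = 128 − 4 = 124, so c = 62 pt.
4 columns plus 3 column gaps: 248 + 12 = 260 pt.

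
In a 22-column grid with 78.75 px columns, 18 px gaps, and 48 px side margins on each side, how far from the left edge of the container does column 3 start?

Column 3 starts at margin + 2·(column + gutter) = 48 + 2·96.75 = 241.5 px.

241.5 px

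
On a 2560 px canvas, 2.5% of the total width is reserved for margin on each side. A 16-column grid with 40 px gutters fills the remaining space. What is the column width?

114.5 px

2560 × (1 − 2·2.5%) = 2560 × 95% = 2432 px for the columns.
16 columns + 15 gutters: 16c + 15·40 = 2432.
16c = 2432 − 600 = 1832, so c = 114.5 px.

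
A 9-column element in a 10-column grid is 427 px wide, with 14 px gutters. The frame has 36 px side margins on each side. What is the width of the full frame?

Subtracting 8 gutters of 14 leaves 315 for 9 columns, so c = 35 px.
Frame = 2·36 + 10·35 + 9·14 = 72 + 350 + 126 = 548 px.

548 px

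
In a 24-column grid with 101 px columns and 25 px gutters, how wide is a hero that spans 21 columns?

21 columns plus 20 gutters: 2121 + 500 = 2621 px.

2621 px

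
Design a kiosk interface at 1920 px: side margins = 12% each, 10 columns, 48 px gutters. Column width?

Each margin = 12% of 1920 = 230.4 px; content = 1920 − 2·230.4 = 1459.2 px.
1459.2 − 9·48 = 1027.2; ÷10 gives c = 102.72 px.

102.72 px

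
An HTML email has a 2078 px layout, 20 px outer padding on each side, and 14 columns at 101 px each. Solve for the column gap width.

Content width = 2078 − 2·20 = 2038 px.
14·101 + 13g = 2038 → 13g = 624 → g = 48 px.

48 px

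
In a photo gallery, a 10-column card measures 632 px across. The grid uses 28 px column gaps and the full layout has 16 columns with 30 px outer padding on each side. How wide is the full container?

10 columns + 9 column gaps: 10c + 9·28 = 632.
10c = 632 − 252 = 380, so c = 38 px.
Container = 2·30 + 16·38 + 15·28 = 60 + 608 + 420 = 1088 px.

1088 px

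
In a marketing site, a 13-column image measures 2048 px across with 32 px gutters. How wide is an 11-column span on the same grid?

1728 px

2048 − 12·32 = 1664; ÷13 gives c = 128 px.
Span of 11: 11·128 + 10·32 = 1408 + 320 = 1728 px.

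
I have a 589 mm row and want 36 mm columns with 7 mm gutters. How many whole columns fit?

13 columns

13 columns: 13·36 + 12·7 = 552 mm ≤ 589.
14 columns: 595 mm > 589. So 13.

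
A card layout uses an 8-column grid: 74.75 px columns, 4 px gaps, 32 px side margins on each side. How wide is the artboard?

Artboard = 2·32 + 8·74.75 + 7·4 = 64 + 598 + 28 = 690 px.

690 px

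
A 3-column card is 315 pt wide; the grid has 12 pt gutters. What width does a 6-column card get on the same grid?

3c + 2·12 = 315 → 3c = 291 → c = 97 pt.
Span of 6: 6·97 + 5·12 = 582 + 60 = 642 pt.

642 pt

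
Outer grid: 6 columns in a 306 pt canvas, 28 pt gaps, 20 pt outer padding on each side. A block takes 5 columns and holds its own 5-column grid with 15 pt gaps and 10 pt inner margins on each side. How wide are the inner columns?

27.4 pt

Outer content = 306 − 2·20 = 266 pt.
6c + 5·28 = 266 → 6c = 126 → c = 21 pt.
5 columns plus 4 gaps: 105 + 112 = 217 pt.
Inner content = 217 − 2·10 = 197 pt.
197 − 4·15 = 137; ÷5 gives d = 27.4 pt.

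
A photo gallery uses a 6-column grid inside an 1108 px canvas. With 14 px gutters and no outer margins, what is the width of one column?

173 px

Subtracting 5 gutters of 14 leaves 1038 for 6 columns, so c = 173 px.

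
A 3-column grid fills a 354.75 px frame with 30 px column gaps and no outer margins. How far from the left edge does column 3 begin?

256.5 px

Subtracting 2 column gaps of 30 leaves 294.75 for 3 columns, so c = 98.25 px.
Each column+gutter stride is 128.25 px; with no margin, 2 of them is 256.5 px.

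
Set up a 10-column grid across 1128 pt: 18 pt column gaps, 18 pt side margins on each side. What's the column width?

93 pt

Content width = 1128 − 2·18 = 1092 pt.
Subtracting 9 column gaps of 18 leaves 930 for 10 columns, so c = 93 pt.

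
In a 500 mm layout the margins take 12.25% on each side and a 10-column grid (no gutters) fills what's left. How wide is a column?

Margins: 12.25% × 500 = 61.25 mm each, so content = 500 − 122.5 = 377.5 mm.
377.5 / 10 = 37.75 mm per column.

37.75 mm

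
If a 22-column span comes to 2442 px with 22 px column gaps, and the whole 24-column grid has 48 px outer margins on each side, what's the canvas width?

22 columns + 21 column gaps: 22c + 21·22 = 2442.
22c = 2442 − 462 = 1980, so c = 90 px.
Total width: 2·48 + 24·90 + 23·22 = 2762 px.

2762 px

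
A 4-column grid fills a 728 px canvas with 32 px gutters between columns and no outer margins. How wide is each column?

4c + 3·32 = 728 → 4c = 632 → c = 158 px.

158 px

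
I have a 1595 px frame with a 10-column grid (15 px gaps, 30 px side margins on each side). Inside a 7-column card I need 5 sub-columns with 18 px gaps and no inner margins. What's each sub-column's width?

Take off 60 px of margins, leaving 1535 px.
10c + 9·15 = 1535 → 10c = 1400 → c = 140 px.
7-column span = 7·140 + 6·15 = 1070 px.
5 columns + 4 gaps: 5d + 4·18 = 1070.
5d = 1070 − 72 = 998, so d = 199.6 px.

199.6 px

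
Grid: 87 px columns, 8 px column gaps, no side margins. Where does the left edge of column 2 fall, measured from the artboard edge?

95 px

No margin, so column 2 starts at 1·(column + gutter) = 1·95 = 95 px.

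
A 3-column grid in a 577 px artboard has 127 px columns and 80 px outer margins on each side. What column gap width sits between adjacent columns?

18 px

Inside the margins: 577 − 160 = 417 px.
3 columns take 3·127 = 381 px; remaining 36 splits into 2 column gaps.
g = 36 / 2 = 18 px.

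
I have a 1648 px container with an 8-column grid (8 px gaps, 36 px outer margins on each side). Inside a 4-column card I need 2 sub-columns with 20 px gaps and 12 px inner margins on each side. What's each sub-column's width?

Outer content = 1648 − 2·36 = 1576 px.
8c + 7·8 = 1576 → 8c = 1520 → c = 190 px.
Span of 4: 4·190 + 3·8 = 760 + 24 = 784 px.
Inner content = 784 − 2·12 = 760 px.
2d + 1·20 = 760 → 2d = 740 → d = 370 px.

370 px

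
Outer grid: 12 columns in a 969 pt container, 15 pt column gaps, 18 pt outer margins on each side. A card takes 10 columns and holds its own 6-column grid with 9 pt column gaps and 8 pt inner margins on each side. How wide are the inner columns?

Outer content = 969 − 2·18 = 933 pt.
Subtracting 11 column gaps of 15 leaves 768 for 12 columns, so c = 64 pt.
10-column span = 10·64 + 9·15 = 775 pt.
Inner content = 775 − 2·8 = 759 pt.
6d + 5·9 = 759 → 6d = 714 → d = 119 pt.

119 pt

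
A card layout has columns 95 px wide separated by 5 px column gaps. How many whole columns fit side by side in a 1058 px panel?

Each extra column adds 95 + 5 = 100 px.
(1058 + 5) / 100 = 10.63, so 10 columns fit.

10 columns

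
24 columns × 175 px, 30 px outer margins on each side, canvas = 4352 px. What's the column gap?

Subtract both margins: 4352 − 2·30 = 4292 px.
24·175 + 23g = 4292 → 23g = 92 → g = 4 px.

4 px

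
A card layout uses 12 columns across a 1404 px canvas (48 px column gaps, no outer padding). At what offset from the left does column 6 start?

605 px

Subtracting 11 column gaps of 48 leaves 876 for 12 columns, so c = 73 px.
No margin, so column 6 starts at 5·(column + gutter) = 5·121 = 605 px.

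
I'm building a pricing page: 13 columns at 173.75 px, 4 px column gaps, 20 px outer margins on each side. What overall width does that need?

2346.75 px

Total width: 2·20 + 13·173.75 + 12·4 = 2346.75 px.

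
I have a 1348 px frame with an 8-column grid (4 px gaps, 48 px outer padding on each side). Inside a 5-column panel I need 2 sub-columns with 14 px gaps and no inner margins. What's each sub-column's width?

Inside the margins: 1348 − 96 = 1252 px.
8 columns + 7 gaps: 8c + 7·4 = 1252.
8c = 1252 − 28 = 1224, so c = 153 px.
Span of 5: 5·153 + 4·4 = 765 + 16 = 781 px.
781 − 1·14 = 767; ÷2 gives d = 383.5 px.

383.5 px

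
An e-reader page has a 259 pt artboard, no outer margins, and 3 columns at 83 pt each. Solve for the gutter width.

3 columns take 3·83 = 249 pt; remaining 10 splits into 2 gutters.
g = 10 / 2 = 5 pt.

5 pt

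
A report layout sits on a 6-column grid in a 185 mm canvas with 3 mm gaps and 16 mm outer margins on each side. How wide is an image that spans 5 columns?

Content width = 185 − 2·16 = 153 mm.
6 columns + 5 gaps: 6c + 5·3 = 153.
6c = 153 − 15 = 138, so c = 23 mm.
5 columns plus 4 gaps: 115 + 12 = 127 mm.

127 mm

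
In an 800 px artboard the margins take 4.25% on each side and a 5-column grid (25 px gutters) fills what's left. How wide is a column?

126.4 px

800 × (1 − 2·4.25%) = 800 × 91.5% = 732 px for the columns.
Subtracting 4 gutters of 25 leaves 632 for 5 columns, so c = 126.4 px.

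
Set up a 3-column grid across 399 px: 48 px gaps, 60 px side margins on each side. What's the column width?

61 px

Take off 120 px of margins, leaving 279 px.
Subtracting 2 gaps of 48 leaves 183 for 3 columns, so c = 61 px.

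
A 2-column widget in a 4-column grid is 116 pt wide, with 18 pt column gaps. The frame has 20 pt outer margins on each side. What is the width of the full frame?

290 pt

116 − 1·18 = 98; ÷2 gives c = 49 pt.
Frame = 2·20 + 4·49 + 3·18 = 40 + 196 + 54 = 290 pt.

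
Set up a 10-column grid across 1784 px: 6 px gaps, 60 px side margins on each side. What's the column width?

Content width = 1784 − 2·60 = 1664 px.
10 columns + 9 gaps: 10c + 9·6 = 1664.
10c = 1664 − 54 = 1610, so c = 161 px.

161 px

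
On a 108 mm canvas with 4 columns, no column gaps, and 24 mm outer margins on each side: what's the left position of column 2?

39 mm

Take off 48 mm of margins, leaving 60 mm.
60 / 4 = 15 mm per column.
Before column 2: the margin + 1 column + 1 column gap.
Offset = 24 + 1·(15 + 0) = 24 + 15 = 39 mm.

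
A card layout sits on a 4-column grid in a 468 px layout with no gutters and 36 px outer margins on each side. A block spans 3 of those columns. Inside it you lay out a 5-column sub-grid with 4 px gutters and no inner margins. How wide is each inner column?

Subtract both margins: 468 − 2·36 = 396 px.
4c = 396 → c = 99 px.
With no gutters, 3 columns span 3·99 = 297 px.
297 − 4·4 = 281; ÷5 gives d = 56.2 px.

56.2 px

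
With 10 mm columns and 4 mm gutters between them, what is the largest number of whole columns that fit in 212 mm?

15 columns

Each extra column adds 10 + 4 = 14 mm.
(212 + 4) / 14 = 15.43, so 15 columns fit.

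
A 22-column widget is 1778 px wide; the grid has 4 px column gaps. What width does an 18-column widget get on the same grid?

22 columns + 21 column gaps: 22c + 21·4 = 1778.
22c = 1778 − 84 = 1694, so c = 77 px.
18 columns plus 17 column gaps: 1386 + 68 = 1454 px.

1454 px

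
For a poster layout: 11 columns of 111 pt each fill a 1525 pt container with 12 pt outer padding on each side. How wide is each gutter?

Inside the margins: 1525 − 24 = 1501 pt.
11·111 + 10g = 1501 → 10g = 280 → g = 28 pt.

28 pt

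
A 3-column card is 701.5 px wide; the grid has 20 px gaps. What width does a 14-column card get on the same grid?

3347 px

Subtracting 2 gaps of 20 leaves 661.5 for 3 columns, so c = 220.5 px.
Span of 14: 14·220.5 + 13·20 = 3087 + 260 = 3347 px.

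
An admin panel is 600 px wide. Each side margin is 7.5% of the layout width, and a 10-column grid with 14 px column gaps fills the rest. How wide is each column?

38.4 px

Each margin = 7.5% of 600 = 45 px; content = 600 − 2·45 = 510 px.
510 − 9·14 = 384; ÷10 gives c = 38.4 px.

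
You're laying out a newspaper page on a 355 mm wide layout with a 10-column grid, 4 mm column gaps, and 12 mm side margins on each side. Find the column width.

Inside the margins: 355 − 24 = 331 mm.
Subtracting 9 column gaps of 4 leaves 295 for 10 columns, so c = 29.5 mm.

29.5 mm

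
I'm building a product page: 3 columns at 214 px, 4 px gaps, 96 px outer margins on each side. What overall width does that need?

842 px

Frame = 2·96 + 3·214 + 2·4 = 192 + 642 + 8 = 842 px.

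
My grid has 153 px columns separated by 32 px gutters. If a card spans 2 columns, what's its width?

Span of 2: 2·153 + 1·32 = 306 + 32 = 338 px.

338 px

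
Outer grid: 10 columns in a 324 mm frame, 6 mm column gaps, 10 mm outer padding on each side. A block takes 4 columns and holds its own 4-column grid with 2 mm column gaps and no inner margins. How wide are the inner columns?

28 mm

Subtract both margins: 324 − 2·10 = 304 mm.
304 − 9·6 = 250; ÷10 gives c = 25 mm.
4 columns plus 3 column gaps: 100 + 18 = 118 mm.
118 − 3·2 = 112; ÷4 gives d = 28 mm.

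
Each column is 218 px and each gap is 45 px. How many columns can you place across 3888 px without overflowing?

14 columns

k columns need k·218 + (k−1)·45 = k·263 − 45.
k·263 − 45 ≤ 3888 → k ≤ 3933 / 263 ≈ 14.95, so k = 14.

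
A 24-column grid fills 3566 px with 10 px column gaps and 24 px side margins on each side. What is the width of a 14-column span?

2048 px

Take off 48 px of margins, leaving 3518 px.
3518 − 23·10 = 3288; ÷24 gives c = 137 px.
Span of 14: 14·137 + 13·10 = 1918 + 130 = 2048 px.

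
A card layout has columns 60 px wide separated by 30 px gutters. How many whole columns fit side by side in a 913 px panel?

10 columns

k columns need k·60 + (k−1)·30 = k·90 − 30.
k·90 − 30 ≤ 913 → k ≤ 943 / 90 ≈ 10.48, so k = 10.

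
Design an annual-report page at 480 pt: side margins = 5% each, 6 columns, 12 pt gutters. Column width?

Each margin = 5% of 480 = 24 pt; content = 480 − 2·24 = 432 pt.
6c + 5·12 = 432 → 6c = 372 → c = 62 pt.

62 pt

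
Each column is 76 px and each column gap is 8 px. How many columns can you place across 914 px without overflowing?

Each extra column adds 76 + 8 = 84 px.
(914 + 8) / 84 = 10.98, so 10 columns fit.

10 columns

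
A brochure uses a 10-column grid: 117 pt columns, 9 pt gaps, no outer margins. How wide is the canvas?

Total width: 10·117 + 9·9 = 1251 pt.

1251 pt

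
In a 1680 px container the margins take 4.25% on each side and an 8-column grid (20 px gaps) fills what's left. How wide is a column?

Each margin = 4.25% of 1680 = 71.4 px; content = 1680 − 2·71.4 = 1537.2 px.
Subtracting 7 gaps of 20 leaves 1397.2 for 8 columns, so c = 174.65 px.

174.65 px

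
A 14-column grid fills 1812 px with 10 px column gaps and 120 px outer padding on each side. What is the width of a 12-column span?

1346 px

Subtract both margins: 1812 − 2·120 = 1572 px.
1572 − 13·10 = 1442; ÷14 gives c = 103 px.
Span of 12: 12·103 + 11·10 = 1236 + 110 = 1346 px.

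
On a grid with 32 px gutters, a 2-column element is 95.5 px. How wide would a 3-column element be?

2 columns + 1 gutter: 2c + 1·32 = 95.5.
2c = 95.5 − 32 = 63.5, so c = 31.75 px.
Span of 3: 3·31.75 + 2·32 = 95.25 + 64 = 159.25 px.

159.25 px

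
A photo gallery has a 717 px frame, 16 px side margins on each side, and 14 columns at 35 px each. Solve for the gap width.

15 px

Inside the margins: 717 − 32 = 685 px.
Columns use 490 px, leaving 195 px across 13 gaps = 15 px each.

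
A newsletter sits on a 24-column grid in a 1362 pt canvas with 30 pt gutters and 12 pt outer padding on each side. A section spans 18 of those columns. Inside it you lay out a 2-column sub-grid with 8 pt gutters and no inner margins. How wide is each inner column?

Outer content = 1362 − 2·12 = 1338 pt.
24 columns + 23 gutters: 24c + 23·30 = 1338.
24c = 1338 − 690 = 648, so c = 27 pt.
18 columns plus 17 gutters: 486 + 510 = 996 pt.
2 columns + 1 gutter: 2d + 1·8 = 996.
2d = 996 − 8 = 988, so d = 494 pt.

494 pt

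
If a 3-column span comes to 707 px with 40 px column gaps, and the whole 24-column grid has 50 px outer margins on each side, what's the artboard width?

Subtracting 2 column gaps of 40 leaves 627 for 3 columns, so c = 209 px.
Artboard = 2·50 + 24·209 + 23·40 = 100 + 5016 + 920 = 6036 px.

6036 px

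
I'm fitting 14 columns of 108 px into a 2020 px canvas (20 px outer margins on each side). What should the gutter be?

Inside the margins: 2020 − 40 = 1980 px.
14 columns take 14·108 = 1512 px; remaining 468 splits into 13 gutters.
g = 468 / 13 = 36 px.

36 px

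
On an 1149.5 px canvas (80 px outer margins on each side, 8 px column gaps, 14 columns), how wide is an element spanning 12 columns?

847 px

Take off 160 px of margins, leaving 989.5 px.
14c + 13·8 = 989.5 → 14c = 885.5 → c = 63.25 px.
12-column span = 12·63.25 + 11·8 = 847 px.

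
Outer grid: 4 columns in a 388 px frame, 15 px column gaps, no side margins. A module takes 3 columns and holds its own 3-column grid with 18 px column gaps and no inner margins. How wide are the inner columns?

83.75 px

4 columns + 3 column gaps: 4c + 3·15 = 388.
4c = 388 − 45 = 343, so c = 85.75 px.
3 columns plus 2 column gaps: 257.25 + 30 = 287.25 px.
Subtracting 2 column gaps of 18 leaves 251.25 for 3 columns, so d = 83.75 px.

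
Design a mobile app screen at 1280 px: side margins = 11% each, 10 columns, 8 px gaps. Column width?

92.64 px

Margins: 11% × 1280 = 140.8 px each, so content = 1280 − 281.6 = 998.4 px.
10 columns + 9 gaps: 10c + 9·8 = 998.4.
10c = 998.4 − 72 = 926.4, so c = 92.64 px.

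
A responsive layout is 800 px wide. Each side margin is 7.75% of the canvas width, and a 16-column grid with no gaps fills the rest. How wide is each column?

Margins: 7.75% × 800 = 62 px each, so content = 800 − 124 = 676 px.
16c = 676 → c = 42.25 px.

42.25 px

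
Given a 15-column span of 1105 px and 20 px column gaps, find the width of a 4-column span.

280 px

Subtracting 14 column gaps of 20 leaves 825 for 15 columns, so c = 55 px.
4 columns plus 3 column gaps: 220 + 60 = 280 px.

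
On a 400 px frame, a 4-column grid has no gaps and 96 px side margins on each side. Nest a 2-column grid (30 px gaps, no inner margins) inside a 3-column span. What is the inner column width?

Subtract both margins: 400 − 2·96 = 208 px.
4c = 208 → c = 52 px.
3-column span = 3·52 = 156 px.
2 columns + 1 gap: 2d + 1·30 = 156.
2d = 156 − 30 = 126, so d = 63 px.

63 px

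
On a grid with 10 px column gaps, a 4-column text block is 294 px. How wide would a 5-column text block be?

370 px

294 − 3·10 = 264; ÷4 gives c = 66 px.
5 columns plus 4 column gaps: 330 + 40 = 370 px.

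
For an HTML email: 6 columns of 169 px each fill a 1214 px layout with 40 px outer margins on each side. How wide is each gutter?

24 px

Take off 80 px of margins, leaving 1134 px.
6 columns take 6·169 = 1014 px; remaining 120 splits into 5 gutters.
g = 120 / 5 = 24 px.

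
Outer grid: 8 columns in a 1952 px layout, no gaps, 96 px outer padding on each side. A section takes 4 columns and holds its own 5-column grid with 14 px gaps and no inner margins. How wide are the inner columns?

164.8 px

Subtract both margins: 1952 − 2·96 = 1760 px.
1760 / 8 = 220 px per column.
4-column span = 4·220 = 880 px.
5d + 4·14 = 880 → 5d = 824 → d = 164.8 px.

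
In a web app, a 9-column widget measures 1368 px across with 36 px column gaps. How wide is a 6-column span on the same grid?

9 columns + 8 column gaps: 9c + 8·36 = 1368.
9c = 1368 − 288 = 1080, so c = 120 px.
Span of 6: 6·120 + 5·36 = 720 + 180 = 900 px.

900 px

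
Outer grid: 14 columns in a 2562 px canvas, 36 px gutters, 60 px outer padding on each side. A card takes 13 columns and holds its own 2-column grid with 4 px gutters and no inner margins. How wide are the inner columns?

Take off 120 px of margins, leaving 2442 px.
2442 − 13·36 = 1974; ÷14 gives c = 141 px.
Span of 13: 13·141 + 12·36 = 1833 + 432 = 2265 px.
2d + 1·4 = 2265 → 2d = 2261 → d = 1130.5 px.

1130.5 px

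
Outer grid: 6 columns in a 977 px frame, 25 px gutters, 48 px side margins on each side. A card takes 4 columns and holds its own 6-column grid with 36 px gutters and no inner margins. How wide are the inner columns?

Subtract both margins: 977 − 2·48 = 881 px.
6 columns + 5 gutters: 6c + 5·25 = 881.
6c = 881 − 125 = 756, so c = 126 px.
4 columns plus 3 gutters: 504 + 75 = 579 px.
6d + 5·36 = 579 → 6d = 399 → d = 66.5 px.

66.5 px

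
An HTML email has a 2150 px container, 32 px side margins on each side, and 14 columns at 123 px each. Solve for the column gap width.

Subtract both margins: 2150 − 2·32 = 2086 px.
14·123 + 13g = 2086 → 13g = 364 → g = 28 px.

28 px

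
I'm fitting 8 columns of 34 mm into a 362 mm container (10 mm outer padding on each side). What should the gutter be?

10 mm

Inside the margins: 362 − 20 = 342 mm.
8·34 + 7g = 342 → 7g = 70 → g = 10 mm.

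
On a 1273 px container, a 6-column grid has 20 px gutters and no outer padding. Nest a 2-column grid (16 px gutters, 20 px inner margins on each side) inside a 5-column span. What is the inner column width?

1273 − 5·20 = 1173; ÷6 gives c = 195.5 px.
Span of 5: 5·195.5 + 4·20 = 977.5 + 80 = 1057.5 px.
Inner content = 1057.5 − 2·20 = 1017.5 px.
1017.5 − 1·16 = 1001.5; ÷2 gives d = 500.75 px.

500.75 px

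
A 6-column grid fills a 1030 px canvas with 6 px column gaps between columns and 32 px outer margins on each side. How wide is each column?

Subtract both margins: 1030 − 2·32 = 966 px.
6c + 5·6 = 966 → 6c = 936 → c = 156 px.

156 px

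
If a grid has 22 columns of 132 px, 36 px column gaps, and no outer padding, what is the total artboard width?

Summing: 2904 + 756 = 3660 px.

3660 px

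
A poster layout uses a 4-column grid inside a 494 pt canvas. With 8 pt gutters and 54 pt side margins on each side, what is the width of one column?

Subtract both margins: 494 − 2·54 = 386 pt.
386 − 3·8 = 362; ÷4 gives c = 90.5 pt.

90.5 pt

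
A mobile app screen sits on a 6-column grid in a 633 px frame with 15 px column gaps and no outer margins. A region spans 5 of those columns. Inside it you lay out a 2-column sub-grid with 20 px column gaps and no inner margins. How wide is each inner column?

252.5 px

Subtracting 5 column gaps of 15 leaves 558 for 6 columns, so c = 93 px.
Span of 5: 5·93 + 4·15 = 465 + 60 = 525 px.
2 columns + 1 column gap: 2d + 1·20 = 525.
2d = 525 − 20 = 505, so d = 252.5 px.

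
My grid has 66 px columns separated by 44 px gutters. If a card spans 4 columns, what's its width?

396 px

4-column span = 4·66 + 3·44 = 396 px.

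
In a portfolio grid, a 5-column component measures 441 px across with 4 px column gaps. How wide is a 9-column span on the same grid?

Subtracting 4 column gaps of 4 leaves 425 for 5 columns, so c = 85 px.
9 columns plus 8 column gaps: 765 + 32 = 797 px.

797 px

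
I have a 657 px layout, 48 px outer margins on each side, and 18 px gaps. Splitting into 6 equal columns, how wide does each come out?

Inside the margins: 657 − 96 = 561 px.
Subtracting 5 gaps of 18 leaves 471 for 6 columns, so c = 78.5 px.

78.5 px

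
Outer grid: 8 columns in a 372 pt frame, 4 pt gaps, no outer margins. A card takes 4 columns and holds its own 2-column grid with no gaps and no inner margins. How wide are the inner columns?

372 − 7·4 = 344; ÷8 gives c = 43 pt.
4 columns plus 3 gaps: 172 + 12 = 184 pt.
184 / 2 = 92 pt per column.

92 pt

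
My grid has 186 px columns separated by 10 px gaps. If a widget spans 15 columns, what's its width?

15 columns plus 14 gaps: 2790 + 140 = 2930 px.

2930 px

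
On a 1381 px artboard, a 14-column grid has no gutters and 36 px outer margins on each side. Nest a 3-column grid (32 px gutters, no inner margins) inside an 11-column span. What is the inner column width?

321.5 px

Outer content = 1381 − 2·36 = 1309 px.
14c = 1309 → c = 93.5 px.
With no gutters, 11 columns span 11·93.5 = 1028.5 px.
Subtracting 2 gutters of 32 leaves 964.5 for 3 columns, so d = 321.5 px.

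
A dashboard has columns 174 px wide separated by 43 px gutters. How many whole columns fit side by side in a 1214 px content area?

Each extra column adds 174 + 43 = 217 px.
(1214 + 43) / 217 = 5.79, so 5 columns fit.

5 columns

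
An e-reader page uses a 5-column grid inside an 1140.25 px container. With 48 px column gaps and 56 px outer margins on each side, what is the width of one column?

167.25 px

Inside the margins: 1140.25 − 112 = 1028.25 px.
5 columns + 4 column gaps: 5c + 4·48 = 1028.25.
5c = 1028.25 − 192 = 836.25, so c = 167.25 px.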